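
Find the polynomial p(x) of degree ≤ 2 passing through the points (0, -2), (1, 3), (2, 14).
3*x**2 + 2*x - 2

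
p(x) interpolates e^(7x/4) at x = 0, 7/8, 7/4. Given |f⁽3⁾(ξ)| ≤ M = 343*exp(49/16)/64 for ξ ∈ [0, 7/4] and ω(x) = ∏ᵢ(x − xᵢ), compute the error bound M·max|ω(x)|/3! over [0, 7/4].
117649*sqrt(3)*exp(49/16)/884736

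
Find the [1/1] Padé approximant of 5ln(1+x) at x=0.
5*x/(x/2 + 1)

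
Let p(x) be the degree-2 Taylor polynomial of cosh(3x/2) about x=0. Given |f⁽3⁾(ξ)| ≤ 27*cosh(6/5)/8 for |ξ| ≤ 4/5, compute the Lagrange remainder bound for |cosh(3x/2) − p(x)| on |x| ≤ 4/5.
36*cosh(6/5)/125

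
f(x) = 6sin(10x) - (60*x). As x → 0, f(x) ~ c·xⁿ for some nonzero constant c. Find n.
3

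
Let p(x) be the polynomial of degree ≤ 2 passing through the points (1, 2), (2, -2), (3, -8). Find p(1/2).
13/4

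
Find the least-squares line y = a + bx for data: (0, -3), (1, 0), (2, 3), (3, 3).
a = -12/5, b = 21/10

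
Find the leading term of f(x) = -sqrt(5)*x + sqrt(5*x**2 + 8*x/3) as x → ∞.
4*sqrt(5)/15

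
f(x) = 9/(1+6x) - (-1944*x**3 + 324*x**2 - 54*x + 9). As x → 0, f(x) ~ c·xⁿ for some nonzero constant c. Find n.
4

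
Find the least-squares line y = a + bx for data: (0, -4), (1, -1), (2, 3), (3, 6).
a = -41/10, b = 17/5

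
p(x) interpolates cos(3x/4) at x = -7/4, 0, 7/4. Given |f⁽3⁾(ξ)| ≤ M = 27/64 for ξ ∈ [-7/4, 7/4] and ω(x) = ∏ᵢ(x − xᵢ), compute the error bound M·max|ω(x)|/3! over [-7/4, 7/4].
343*sqrt(3)/4096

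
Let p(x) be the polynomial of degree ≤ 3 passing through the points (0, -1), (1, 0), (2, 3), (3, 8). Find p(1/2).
-3/4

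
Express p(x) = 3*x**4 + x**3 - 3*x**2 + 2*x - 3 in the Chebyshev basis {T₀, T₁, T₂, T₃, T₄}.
(-27/8)T₀ + (11/4)T₁ + (1/4)T₃ + (3/8)T₄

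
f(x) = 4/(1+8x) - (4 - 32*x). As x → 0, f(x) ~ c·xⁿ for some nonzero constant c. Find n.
2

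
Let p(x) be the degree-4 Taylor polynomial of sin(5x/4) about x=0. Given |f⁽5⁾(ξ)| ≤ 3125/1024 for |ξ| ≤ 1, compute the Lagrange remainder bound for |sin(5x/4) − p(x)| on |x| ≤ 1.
625/24576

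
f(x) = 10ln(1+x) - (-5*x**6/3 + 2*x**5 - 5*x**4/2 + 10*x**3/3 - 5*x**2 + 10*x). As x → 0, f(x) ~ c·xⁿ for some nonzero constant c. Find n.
7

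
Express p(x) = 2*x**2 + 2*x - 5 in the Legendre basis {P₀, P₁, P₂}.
(-13/3)P₀ + (2)P₁ + (4/3)P₂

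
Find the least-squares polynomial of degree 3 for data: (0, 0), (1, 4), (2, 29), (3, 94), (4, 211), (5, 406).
-1/6 + (7/36)x + (4/3)x² + (107/36)x³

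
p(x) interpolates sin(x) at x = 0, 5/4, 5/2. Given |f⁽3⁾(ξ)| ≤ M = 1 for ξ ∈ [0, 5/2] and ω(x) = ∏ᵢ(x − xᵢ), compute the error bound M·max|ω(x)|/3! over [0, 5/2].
125*sqrt(3)/1728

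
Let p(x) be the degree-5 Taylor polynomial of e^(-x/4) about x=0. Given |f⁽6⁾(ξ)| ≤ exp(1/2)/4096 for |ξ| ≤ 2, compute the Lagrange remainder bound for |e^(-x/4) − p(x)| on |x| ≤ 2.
exp(1/2)/46080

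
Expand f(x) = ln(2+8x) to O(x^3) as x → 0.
log(2) + 4*x - 8*x**2 + O(x**3)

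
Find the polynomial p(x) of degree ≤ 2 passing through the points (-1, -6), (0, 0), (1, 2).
-2*x**2 + 4*x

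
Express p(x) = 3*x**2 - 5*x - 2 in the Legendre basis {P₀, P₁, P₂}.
-P₀ + (-5)P₁ + (2)P₂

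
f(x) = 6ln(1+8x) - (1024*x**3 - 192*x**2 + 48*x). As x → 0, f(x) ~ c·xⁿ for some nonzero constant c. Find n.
4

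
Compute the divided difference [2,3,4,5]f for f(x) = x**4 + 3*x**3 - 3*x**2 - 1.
17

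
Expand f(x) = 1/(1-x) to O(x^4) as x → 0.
1 + x + x**2 + x**3 + O(x**4)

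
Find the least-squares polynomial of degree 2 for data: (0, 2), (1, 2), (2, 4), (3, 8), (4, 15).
73/35 + (-48/35)x + (8/7)x²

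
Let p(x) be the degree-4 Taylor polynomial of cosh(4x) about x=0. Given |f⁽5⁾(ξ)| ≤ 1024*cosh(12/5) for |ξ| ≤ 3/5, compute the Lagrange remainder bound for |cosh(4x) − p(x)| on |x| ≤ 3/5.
10368*cosh(12/5)/15625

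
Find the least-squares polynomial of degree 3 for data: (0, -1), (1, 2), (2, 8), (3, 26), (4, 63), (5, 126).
-58/63 + (620/189)x + (-118/63)x² + (34/27)x³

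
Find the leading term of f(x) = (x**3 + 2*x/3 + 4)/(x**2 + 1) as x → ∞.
x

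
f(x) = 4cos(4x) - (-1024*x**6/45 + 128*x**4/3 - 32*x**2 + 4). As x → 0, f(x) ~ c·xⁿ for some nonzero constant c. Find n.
8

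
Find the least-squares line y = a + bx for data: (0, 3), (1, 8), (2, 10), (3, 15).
a = 33/10, b = 19/5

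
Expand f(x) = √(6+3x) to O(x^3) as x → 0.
sqrt(6) + sqrt(6)*x/4 - sqrt(6)*x**2/32 + O(x**3)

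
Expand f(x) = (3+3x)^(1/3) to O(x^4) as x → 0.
3**(1/3) + 3**(1/3)*x/3 - 3**(1/3)*x**2/9 + 5*3**(1/3)*x**3/81 + O(x**4)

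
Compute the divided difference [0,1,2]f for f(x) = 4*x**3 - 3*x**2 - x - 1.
9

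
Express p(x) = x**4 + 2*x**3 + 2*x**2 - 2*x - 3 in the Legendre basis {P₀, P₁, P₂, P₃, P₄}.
(-32/15)P₀ + (-4/5)P₁ + (40/21)P₂ + (4/5)P₃ + (8/35)P₄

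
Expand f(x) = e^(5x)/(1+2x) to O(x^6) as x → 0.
1 + 3*x + 13*x**2/2 + 47*x**3/6 + 83*x**4/8 + 127*x**5/24 + O(x**6)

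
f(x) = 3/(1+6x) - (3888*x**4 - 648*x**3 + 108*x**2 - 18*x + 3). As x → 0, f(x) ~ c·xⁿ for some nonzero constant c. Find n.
5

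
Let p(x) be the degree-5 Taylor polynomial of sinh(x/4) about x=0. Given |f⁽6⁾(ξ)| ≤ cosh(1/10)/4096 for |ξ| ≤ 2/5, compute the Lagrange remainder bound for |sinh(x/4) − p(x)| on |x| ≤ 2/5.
cosh(1/10)/720000000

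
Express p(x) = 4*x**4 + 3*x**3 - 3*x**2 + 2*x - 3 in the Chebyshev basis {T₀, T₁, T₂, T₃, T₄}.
(-3)T₀ + (17/4)T₁ + (1/2)T₂ + (3/4)T₃ + (1/2)T₄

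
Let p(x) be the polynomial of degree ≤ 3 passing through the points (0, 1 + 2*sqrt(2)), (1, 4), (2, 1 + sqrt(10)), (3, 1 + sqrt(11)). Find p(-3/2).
-551/16 - 35*sqrt(11)/16 + 105*sqrt(2)/8 + 135*sqrt(10)/16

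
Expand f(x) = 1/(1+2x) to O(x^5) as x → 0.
1 - 2*x + 4*x**2 - 8*x**3 + 16*x**4 + O(x**5)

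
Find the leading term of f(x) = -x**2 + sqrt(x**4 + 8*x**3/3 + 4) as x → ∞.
4*x/3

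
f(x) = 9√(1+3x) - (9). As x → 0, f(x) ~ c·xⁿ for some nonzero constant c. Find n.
1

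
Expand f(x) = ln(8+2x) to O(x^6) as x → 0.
log(8) + x/4 - x**2/32 + x**3/192 - x**4/1024 + x**5/5120 + O(x**6)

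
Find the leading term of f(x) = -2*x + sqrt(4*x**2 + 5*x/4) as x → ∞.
5/16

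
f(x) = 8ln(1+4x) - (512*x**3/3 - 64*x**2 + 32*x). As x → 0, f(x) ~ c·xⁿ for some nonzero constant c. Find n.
4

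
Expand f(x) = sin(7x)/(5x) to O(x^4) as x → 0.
7/5 - 343*x**2/30 + O(x**4)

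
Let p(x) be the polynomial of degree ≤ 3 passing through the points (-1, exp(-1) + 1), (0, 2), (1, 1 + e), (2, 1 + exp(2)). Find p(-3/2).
(e*(-5*exp(2) - 19 + 21*e) + 35)*exp(-1)/16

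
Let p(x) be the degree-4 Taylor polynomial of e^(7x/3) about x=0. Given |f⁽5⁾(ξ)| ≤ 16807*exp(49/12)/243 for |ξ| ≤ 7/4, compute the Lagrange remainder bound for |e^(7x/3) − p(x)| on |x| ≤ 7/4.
282475249*exp(49/12)/29859840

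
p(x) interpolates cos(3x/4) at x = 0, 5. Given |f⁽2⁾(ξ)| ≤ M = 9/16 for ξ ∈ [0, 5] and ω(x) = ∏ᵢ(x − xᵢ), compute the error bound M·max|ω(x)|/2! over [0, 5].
225/128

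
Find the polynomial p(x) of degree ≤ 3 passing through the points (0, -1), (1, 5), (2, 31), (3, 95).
3*x**3 + x**2 + 2*x - 1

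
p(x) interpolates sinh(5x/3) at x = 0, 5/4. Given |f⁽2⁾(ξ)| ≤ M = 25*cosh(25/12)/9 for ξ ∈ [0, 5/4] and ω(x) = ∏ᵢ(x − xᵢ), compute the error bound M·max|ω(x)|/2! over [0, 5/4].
625*cosh(25/12)/1152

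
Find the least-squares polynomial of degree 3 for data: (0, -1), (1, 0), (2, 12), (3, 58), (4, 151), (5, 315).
-20/21 + (89/126)x + (-269/84)x² + (113/36)x³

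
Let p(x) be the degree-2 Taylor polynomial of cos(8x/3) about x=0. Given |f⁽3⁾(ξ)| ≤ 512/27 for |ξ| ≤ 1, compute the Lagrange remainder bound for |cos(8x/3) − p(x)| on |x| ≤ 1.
256/81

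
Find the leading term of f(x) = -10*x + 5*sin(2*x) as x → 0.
-20*x**3/3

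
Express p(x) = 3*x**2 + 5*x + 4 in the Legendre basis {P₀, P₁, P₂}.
(5)P₀ + (5)P₁ + (2)P₂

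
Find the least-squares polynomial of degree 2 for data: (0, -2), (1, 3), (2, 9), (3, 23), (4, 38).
-9/5 + (2)x + (2)x²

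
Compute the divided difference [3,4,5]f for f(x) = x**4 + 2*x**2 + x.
99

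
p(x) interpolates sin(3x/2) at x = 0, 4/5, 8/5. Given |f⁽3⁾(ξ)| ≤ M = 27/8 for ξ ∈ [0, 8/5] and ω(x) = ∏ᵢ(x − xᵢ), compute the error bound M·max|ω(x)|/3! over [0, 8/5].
8*sqrt(3)/125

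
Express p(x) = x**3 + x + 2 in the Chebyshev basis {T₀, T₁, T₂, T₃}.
(2)T₀ + (7/4)T₁ + (1/4)T₃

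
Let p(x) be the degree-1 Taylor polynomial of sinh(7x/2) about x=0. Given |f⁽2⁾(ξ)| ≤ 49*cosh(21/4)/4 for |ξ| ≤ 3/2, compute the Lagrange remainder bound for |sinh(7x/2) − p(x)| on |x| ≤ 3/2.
441*cosh(21/4)/32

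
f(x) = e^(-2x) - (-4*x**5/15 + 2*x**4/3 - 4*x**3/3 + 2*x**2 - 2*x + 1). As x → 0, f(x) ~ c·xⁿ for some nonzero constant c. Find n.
6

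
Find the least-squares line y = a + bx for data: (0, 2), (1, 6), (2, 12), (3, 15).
a = 2, b = 9/2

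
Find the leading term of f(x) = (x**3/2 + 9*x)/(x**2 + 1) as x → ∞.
x/2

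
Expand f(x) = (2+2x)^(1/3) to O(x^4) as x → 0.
2**(1/3) + 2**(1/3)*x/3 - 2**(1/3)*x**2/9 + 5*2**(1/3)*x**3/81 + O(x**4)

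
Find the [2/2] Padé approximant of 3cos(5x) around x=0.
(3 - 125*x**2/4)/(25*x**2/12 + 1)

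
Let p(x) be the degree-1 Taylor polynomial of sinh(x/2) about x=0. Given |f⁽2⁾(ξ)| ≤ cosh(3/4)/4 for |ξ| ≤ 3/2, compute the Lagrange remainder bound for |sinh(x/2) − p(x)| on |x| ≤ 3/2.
9*cosh(3/4)/32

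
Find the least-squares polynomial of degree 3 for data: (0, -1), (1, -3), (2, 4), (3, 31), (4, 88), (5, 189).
-137/126 + (-229/108)x + (-185/126)x² + (205/108)x³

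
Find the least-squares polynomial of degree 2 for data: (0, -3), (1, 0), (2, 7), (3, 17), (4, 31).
-106/35 + (19/14)x + (25/14)x²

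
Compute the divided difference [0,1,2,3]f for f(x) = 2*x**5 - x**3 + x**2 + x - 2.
49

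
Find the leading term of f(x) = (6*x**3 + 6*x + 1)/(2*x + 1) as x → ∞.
3*x**2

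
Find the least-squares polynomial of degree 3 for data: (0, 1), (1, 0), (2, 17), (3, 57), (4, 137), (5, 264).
53/63 + (-817/189)x + (146/63)x² + (49/27)x³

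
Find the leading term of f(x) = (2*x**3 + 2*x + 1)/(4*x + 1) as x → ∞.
x**2/2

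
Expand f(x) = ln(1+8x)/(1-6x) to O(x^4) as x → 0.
8*x + 16*x**2 + 800*x**3/3 + O(x**4)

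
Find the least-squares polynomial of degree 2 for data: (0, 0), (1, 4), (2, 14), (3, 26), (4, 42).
-2/7 + (111/35)x + (13/7)x²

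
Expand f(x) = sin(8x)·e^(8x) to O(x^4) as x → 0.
8*x + 64*x**2 + 512*x**3/3 + O(x**4)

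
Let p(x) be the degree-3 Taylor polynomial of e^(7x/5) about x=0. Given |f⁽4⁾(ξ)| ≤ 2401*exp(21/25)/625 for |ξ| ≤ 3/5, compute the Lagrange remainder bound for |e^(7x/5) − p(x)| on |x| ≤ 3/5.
64827*exp(21/25)/3125000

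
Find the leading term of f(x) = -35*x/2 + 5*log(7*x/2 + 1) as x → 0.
-245*x**2/8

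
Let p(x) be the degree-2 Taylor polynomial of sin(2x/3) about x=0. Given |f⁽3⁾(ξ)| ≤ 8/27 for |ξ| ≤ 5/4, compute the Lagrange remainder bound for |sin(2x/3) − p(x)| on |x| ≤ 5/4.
125/1296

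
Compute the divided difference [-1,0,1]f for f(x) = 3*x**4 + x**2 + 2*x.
4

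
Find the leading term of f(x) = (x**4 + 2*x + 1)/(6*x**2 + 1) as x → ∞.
x**2/6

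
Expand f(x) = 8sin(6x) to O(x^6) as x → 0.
48*x - 288*x**3 + 2592*x**5/5 + O(x**6)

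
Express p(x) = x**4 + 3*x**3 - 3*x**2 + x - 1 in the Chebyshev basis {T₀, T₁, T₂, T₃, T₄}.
(-17/8)T₀ + (13/4)T₁ - T₂ + (3/4)T₃ + (1/8)T₄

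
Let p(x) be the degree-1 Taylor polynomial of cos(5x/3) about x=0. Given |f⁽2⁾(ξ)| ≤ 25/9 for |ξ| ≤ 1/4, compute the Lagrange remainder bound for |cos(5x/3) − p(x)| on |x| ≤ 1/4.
25/288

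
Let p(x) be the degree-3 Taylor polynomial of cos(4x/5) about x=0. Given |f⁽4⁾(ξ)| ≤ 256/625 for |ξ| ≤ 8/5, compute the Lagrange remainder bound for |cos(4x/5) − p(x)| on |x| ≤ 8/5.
131072/1171875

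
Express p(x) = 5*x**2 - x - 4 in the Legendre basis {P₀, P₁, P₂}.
(-7/3)P₀ - P₁ + (10/3)P₂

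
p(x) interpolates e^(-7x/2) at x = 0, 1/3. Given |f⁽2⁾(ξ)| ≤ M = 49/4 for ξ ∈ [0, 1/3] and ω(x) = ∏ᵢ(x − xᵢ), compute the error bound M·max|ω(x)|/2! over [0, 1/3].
49/288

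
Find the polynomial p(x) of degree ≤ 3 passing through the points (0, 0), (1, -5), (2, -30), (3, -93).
-3*x**3 - x**2 - x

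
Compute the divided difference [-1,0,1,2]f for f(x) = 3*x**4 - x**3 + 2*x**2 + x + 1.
5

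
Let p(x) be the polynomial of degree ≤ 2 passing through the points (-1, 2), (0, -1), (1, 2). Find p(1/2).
-1/4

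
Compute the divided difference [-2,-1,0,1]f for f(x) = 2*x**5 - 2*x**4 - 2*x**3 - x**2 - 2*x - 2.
12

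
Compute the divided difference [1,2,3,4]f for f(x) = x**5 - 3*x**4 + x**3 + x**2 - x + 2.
36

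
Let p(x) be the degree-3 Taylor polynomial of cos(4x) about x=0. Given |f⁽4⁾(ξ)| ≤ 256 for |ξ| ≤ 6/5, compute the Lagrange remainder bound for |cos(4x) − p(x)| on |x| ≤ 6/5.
13824/625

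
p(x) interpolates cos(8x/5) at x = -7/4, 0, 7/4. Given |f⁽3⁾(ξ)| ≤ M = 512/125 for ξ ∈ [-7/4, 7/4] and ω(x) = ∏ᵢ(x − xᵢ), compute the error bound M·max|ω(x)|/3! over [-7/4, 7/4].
2744*sqrt(3)/3375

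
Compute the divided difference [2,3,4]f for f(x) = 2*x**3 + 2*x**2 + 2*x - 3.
20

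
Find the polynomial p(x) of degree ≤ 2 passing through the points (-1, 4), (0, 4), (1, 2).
-x**2 - x + 4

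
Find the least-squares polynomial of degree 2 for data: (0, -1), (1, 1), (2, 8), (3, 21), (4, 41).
-4/5 + (-8/5)x + (3)x²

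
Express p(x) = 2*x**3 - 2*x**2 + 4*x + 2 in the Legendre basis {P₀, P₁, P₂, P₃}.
(4/3)P₀ + (26/5)P₁ + (-4/3)P₂ + (4/5)P₃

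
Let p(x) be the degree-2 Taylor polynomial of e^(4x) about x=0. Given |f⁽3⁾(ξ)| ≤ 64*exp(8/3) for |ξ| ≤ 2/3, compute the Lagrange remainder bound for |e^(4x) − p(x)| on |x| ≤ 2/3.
256*exp(8/3)/81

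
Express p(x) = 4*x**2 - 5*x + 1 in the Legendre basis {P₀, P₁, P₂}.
(7/3)P₀ + (-5)P₁ + (8/3)P₂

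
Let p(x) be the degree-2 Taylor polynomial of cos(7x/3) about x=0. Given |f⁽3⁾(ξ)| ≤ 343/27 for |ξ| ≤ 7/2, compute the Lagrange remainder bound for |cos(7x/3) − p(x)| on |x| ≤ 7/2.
117649/1296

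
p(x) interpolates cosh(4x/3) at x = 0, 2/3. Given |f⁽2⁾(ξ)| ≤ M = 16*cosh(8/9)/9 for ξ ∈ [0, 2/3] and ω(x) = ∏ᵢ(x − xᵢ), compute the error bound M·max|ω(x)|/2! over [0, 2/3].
8*cosh(8/9)/81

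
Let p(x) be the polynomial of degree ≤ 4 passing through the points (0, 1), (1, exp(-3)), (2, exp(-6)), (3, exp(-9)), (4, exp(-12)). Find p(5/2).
(-20*exp(9) - 5 + 60*exp(3) + 90*exp(6) + 3*exp(12))*exp(-12)/128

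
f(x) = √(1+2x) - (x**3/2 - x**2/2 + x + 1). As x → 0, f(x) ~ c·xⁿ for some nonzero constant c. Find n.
4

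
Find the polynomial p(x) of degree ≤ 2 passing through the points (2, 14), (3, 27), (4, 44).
2*x**2 + 3*x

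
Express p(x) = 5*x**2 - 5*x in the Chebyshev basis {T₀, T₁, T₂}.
(5/2)T₀ + (-5)T₁ + (5/2)T₂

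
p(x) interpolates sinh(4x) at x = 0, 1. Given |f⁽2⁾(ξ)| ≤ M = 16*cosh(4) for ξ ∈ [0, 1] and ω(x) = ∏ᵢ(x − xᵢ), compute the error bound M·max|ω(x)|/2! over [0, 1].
2*cosh(4)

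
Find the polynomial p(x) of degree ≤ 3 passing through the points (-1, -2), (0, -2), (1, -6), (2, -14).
-2*x**2 - 2*x - 2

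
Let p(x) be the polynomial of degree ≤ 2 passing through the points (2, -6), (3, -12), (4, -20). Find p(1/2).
-3/4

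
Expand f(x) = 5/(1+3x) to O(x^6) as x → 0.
5 - 15*x + 45*x**2 - 135*x**3 + 405*x**4 - 1215*x**5 + O(x**6)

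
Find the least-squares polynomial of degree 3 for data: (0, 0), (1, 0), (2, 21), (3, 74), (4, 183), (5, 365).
-37/126 + (-923/756)x + (-131/252)x² + (83/27)x³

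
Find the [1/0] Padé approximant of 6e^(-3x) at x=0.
6 - 18*x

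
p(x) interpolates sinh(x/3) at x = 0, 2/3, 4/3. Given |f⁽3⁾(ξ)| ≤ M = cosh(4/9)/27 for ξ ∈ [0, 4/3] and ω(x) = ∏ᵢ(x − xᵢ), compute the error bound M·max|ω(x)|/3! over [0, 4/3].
8*sqrt(3)*cosh(4/9)/19683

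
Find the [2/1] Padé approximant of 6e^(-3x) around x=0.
(9*x**2 - 12*x + 6)/(x + 1)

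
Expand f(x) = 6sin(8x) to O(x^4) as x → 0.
48*x - 512*x**3 + O(x**4)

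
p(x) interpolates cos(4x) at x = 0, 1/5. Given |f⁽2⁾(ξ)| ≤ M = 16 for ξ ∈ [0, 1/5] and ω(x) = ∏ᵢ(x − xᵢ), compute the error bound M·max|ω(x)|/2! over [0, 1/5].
2/25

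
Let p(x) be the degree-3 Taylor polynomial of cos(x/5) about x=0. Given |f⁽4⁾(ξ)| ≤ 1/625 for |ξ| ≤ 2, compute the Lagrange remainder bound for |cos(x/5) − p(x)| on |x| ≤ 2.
2/1875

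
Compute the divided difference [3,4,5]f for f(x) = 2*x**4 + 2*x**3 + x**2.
219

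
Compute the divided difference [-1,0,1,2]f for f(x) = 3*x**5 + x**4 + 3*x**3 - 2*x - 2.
20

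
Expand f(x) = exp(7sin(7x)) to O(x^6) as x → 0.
1 + 49*x + 2401*x**2/2 + 19208*x**3 + 1764735*x**4/8 + 28118111*x**5/15 + O(x**6)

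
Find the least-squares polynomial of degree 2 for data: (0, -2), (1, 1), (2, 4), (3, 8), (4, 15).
-12/7 + (107/70)x + (9/14)x²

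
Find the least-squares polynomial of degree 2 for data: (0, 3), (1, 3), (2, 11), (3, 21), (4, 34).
12/5 + (2)x²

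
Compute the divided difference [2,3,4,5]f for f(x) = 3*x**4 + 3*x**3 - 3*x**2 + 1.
45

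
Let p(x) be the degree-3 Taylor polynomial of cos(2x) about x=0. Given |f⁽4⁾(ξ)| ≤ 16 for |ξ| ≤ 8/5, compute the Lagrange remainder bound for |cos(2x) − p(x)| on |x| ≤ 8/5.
8192/1875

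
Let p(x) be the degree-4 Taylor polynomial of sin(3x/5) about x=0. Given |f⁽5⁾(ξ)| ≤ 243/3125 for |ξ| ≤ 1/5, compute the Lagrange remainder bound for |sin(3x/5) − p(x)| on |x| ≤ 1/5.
81/390625000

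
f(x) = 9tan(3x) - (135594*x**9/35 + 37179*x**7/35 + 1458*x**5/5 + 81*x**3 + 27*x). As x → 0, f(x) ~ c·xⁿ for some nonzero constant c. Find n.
11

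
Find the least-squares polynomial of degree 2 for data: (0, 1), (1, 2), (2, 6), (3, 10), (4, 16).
29/35 + (33/35)x + (5/7)x²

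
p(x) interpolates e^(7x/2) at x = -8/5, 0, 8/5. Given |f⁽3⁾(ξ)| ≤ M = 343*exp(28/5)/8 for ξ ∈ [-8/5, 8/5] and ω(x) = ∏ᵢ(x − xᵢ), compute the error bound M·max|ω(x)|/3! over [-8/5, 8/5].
21952*sqrt(3)*exp(28/5)/3375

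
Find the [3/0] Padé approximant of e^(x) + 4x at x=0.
x**3/6 + x**2/2 + 5*x + 1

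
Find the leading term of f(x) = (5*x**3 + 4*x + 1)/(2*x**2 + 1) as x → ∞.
5*x/2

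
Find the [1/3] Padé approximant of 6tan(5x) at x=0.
30*x/(1 - 25*x**2/3)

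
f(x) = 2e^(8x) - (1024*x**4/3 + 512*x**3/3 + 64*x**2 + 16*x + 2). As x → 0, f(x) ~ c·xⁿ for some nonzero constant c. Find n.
5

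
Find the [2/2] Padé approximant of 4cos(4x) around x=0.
(4 - 80*x**2/3)/(4*x**2/3 + 1)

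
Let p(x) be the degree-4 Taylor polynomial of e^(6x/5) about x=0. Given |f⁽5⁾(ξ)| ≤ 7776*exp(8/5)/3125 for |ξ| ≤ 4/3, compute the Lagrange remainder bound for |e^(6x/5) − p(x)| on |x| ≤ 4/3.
4096*exp(8/5)/46875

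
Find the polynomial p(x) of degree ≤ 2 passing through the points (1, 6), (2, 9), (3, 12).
3*x + 3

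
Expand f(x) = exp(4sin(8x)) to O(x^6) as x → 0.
1 + 32*x + 512*x**2 + 5120*x**3 + 32768*x**4 + 1589248*x**5/15 + O(x**6)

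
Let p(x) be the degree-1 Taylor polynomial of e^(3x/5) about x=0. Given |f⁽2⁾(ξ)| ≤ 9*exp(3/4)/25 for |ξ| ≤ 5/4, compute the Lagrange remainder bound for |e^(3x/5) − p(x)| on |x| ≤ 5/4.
9*exp(3/4)/32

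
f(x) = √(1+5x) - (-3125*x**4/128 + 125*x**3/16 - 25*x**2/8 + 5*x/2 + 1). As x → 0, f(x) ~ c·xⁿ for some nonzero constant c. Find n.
5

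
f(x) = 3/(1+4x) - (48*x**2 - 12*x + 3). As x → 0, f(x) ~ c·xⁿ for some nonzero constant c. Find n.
3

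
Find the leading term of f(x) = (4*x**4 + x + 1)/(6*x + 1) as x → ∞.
2*x**3/3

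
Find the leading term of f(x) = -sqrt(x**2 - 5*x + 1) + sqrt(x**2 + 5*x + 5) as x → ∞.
5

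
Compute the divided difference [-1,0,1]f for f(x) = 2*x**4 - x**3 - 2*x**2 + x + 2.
0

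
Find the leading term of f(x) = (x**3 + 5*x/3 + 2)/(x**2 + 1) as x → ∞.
x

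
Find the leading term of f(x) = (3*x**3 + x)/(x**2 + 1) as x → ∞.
3*x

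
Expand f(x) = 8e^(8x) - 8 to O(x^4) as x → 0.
64*x + 256*x**2 + 2048*x**3/3 + O(x**4)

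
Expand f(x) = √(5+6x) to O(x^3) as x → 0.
sqrt(5) + 3*sqrt(5)*x/5 - 9*sqrt(5)*x**2/50 + O(x**3)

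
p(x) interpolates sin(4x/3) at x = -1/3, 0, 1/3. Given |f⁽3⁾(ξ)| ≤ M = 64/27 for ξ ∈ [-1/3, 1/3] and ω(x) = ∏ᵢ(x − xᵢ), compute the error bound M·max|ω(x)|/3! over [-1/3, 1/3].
64*sqrt(3)/19683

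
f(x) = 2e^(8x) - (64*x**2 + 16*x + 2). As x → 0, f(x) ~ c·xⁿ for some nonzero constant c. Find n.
3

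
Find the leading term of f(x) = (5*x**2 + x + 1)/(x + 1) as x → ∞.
5*x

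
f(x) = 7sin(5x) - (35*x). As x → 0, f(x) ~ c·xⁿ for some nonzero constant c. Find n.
3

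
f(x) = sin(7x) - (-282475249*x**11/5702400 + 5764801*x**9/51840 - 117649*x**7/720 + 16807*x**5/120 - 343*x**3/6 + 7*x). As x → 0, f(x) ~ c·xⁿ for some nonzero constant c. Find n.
13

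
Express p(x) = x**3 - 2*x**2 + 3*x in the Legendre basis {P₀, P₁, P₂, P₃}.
(-2/3)P₀ + (18/5)P₁ + (-4/3)P₂ + (2/5)P₃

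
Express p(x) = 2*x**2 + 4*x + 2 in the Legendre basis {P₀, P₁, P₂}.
(8/3)P₀ + (4)P₁ + (4/3)P₂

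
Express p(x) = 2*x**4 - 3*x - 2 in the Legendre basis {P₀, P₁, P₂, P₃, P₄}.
(-8/5)P₀ + (-3)P₁ + (8/7)P₂ + (16/35)P₄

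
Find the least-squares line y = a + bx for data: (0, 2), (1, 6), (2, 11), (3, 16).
a = 17/10, b = 47/10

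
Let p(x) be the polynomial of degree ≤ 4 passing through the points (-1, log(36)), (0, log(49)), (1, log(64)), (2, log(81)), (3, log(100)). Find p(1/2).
log(16*2**(3/16)*3**(19/64)*5**(3/64)*7**(15/16)/3)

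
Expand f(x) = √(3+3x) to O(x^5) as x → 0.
sqrt(3) + sqrt(3)*x/2 - sqrt(3)*x**2/8 + sqrt(3)*x**3/16 - 5*sqrt(3)*x**4/128 + O(x**5)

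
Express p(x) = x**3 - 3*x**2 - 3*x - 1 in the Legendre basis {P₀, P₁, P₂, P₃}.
(-2)P₀ + (-12/5)P₁ + (-2)P₂ + (2/5)P₃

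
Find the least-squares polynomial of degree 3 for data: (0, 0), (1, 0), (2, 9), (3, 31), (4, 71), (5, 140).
-29/126 + (-433/756)x + (7/18)x² + (115/108)x³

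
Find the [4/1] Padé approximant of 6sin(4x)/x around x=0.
256*x**4/5 - 64*x**2 + 24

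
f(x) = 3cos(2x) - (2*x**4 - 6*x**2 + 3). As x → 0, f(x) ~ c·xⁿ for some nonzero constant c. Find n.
6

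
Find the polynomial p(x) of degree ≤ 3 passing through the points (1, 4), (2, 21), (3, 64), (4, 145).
2*x**3 + x**2 + 1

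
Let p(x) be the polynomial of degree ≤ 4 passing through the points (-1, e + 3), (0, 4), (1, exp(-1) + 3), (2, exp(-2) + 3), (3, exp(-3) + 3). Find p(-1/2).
(-70*exp(2) - 5 + 28*e + (35*e + 524)*exp(3))*exp(-3)/128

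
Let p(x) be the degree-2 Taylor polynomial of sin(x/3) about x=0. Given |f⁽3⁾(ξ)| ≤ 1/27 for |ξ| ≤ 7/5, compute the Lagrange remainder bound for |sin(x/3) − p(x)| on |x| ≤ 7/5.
343/20250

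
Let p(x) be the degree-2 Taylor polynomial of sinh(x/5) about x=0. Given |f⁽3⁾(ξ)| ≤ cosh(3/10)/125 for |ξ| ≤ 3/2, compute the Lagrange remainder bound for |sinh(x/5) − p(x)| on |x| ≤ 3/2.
9*cosh(3/10)/2000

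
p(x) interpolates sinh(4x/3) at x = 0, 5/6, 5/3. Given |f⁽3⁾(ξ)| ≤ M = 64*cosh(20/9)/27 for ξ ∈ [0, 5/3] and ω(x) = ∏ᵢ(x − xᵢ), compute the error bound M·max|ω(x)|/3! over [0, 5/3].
1000*sqrt(3)*cosh(20/9)/19683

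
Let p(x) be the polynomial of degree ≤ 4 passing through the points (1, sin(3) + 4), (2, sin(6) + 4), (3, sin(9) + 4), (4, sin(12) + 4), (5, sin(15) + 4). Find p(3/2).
35*sin(6)/32 - 35*sin(9)/64 + 7*sin(12)/32 - 5*sin(15)/128 + 35*sin(3)/128 + 4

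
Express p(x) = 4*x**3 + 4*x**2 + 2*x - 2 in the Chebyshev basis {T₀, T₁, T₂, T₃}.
(5)T₁ + (2)T₂ + T₃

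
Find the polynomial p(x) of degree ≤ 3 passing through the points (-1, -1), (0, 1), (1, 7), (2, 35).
3*x**3 + 2*x**2 + x + 1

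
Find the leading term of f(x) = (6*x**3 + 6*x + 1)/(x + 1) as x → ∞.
6*x**2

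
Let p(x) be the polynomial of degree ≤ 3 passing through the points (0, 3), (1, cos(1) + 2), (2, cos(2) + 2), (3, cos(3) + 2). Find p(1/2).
cos(3)/16 - 5*cos(2)/16 + 15*cos(1)/16 + 37/16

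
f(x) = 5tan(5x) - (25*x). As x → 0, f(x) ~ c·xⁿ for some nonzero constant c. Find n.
3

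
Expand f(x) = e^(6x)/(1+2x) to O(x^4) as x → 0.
1 + 4*x + 10*x**2 + 16*x**3 + O(x**4)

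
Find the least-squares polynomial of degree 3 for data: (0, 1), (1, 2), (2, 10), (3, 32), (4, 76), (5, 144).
145/126 + (-1165/756)x + (62/63)x² + (109/108)x³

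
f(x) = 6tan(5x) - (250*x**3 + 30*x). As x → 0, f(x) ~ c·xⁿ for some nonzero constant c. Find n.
5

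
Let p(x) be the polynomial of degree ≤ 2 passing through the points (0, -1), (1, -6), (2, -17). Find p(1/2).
-11/4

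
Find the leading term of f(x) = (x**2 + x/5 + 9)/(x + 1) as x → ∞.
x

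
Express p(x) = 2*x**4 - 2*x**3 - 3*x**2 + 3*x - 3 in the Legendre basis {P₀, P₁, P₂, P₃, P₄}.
(-18/5)P₀ + (9/5)P₁ + (-6/7)P₂ + (-4/5)P₃ + (16/35)P₄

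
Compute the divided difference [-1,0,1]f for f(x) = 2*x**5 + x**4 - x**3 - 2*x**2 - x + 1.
-1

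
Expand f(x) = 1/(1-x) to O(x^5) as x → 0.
1 + x + x**2 + x**3 + x**4 + O(x**5)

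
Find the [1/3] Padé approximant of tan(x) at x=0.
x/(1 - x**2/3)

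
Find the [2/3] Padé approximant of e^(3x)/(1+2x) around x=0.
(123*x**2/140 + 54*x/35 + 1)/(183*x**3/140 - 303*x**2/140 + 19*x/35 + 1)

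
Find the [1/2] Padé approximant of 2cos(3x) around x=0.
2/(9*x**2/2 + 1)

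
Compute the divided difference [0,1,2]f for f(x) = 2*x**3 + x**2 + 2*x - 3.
7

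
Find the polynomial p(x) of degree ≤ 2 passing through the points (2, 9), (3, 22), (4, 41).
3*x**2 - 2*x + 1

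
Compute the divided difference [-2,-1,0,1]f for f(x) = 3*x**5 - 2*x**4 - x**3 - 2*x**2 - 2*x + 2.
18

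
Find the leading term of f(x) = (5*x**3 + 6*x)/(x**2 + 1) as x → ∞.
5*x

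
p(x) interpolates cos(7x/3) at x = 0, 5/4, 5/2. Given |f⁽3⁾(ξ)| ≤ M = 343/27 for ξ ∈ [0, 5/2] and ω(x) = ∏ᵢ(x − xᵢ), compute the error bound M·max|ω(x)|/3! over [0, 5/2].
42875*sqrt(3)/46656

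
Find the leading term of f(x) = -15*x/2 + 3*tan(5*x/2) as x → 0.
125*x**3/8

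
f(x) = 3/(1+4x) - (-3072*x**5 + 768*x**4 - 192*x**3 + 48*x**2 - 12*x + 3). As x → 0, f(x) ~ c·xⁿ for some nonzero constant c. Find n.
6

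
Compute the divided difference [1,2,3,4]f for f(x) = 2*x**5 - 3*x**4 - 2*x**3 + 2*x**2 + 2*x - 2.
98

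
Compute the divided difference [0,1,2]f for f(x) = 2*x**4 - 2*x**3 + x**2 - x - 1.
9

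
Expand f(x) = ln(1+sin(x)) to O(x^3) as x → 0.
x - x**2/2 + O(x**3)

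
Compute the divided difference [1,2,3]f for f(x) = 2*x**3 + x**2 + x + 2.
13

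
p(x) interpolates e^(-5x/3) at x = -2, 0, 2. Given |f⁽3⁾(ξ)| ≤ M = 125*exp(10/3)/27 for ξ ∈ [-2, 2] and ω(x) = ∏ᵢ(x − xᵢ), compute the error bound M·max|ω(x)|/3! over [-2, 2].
1000*sqrt(3)*exp(10/3)/729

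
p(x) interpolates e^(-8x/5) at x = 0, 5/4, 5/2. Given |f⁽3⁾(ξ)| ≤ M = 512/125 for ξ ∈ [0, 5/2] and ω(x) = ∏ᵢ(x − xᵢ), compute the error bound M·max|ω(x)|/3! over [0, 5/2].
8*sqrt(3)/27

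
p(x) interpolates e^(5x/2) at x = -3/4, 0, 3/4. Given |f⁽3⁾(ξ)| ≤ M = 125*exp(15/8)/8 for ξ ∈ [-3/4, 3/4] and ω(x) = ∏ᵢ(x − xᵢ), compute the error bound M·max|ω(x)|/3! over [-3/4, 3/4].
125*sqrt(3)*exp(15/8)/512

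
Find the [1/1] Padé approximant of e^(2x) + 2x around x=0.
(7*x/2 + 1)/(1 - x/2)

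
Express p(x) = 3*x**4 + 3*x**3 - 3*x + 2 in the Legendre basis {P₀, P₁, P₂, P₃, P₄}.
(13/5)P₀ + (-6/5)P₁ + (12/7)P₂ + (6/5)P₃ + (24/35)P₄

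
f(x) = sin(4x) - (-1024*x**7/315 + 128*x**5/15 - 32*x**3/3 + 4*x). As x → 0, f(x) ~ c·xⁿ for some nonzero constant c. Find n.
9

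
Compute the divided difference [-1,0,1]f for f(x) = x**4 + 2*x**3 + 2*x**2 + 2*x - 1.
3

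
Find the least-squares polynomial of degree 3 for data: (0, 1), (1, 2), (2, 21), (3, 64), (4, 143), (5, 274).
40/63 + (-55/54)x + (100/63)x² + (103/54)x³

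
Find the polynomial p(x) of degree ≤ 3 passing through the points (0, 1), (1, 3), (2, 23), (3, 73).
2*x**3 + 3*x**2 - 3*x + 1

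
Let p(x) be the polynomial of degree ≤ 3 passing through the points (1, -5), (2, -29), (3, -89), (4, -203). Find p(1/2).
-7/8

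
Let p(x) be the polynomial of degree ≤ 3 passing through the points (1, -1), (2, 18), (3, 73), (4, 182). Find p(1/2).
-21/8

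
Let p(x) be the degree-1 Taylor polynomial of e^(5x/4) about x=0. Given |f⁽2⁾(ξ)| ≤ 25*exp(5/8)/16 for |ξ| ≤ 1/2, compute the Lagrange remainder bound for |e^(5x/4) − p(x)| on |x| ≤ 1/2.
25*exp(5/8)/128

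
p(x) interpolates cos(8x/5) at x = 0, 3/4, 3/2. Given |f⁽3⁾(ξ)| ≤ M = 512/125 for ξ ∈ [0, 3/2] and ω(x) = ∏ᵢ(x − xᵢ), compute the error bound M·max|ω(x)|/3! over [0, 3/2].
8*sqrt(3)/125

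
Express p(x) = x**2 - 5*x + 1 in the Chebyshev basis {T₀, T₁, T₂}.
(3/2)T₀ + (-5)T₁ + (1/2)T₂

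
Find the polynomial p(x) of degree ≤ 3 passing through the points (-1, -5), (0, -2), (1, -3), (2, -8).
-2*x**2 + x - 2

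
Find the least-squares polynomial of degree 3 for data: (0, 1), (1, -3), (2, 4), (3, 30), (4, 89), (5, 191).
8/9 + (-850/189)x + (-107/126)x² + (101/54)x³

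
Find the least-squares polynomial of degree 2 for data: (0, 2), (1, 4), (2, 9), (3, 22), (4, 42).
87/35 + (-97/35)x + (22/7)x²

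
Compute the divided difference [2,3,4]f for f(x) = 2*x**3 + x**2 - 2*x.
19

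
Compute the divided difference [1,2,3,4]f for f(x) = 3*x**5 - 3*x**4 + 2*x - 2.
165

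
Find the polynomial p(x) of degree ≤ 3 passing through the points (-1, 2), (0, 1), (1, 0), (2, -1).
1 - x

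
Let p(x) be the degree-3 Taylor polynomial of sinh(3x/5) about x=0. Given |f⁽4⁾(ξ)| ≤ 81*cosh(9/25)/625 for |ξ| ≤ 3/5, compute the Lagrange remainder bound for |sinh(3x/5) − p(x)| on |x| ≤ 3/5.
2187*cosh(9/25)/3125000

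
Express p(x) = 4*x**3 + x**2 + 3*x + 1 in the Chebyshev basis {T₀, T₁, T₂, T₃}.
(3/2)T₀ + (6)T₁ + (1/2)T₂ + T₃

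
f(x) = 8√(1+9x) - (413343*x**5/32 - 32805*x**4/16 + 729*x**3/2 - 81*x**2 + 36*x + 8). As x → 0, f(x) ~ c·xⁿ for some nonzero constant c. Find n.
6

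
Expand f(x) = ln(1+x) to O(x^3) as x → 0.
x - x**2/2 + O(x**3)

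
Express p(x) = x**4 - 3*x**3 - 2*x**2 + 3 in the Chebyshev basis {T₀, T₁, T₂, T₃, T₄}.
(19/8)T₀ + (-9/4)T₁ + (-1/2)T₂ + (-3/4)T₃ + (1/8)T₄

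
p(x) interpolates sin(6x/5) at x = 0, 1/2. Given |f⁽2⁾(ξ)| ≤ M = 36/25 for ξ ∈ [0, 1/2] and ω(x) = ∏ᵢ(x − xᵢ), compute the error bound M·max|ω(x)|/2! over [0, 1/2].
9/200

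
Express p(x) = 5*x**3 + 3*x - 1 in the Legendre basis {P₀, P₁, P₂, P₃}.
-P₀ + (6)P₁ + (2)P₃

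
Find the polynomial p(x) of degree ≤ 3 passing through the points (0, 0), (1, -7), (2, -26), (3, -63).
-x**3 - 3*x**2 - 3*x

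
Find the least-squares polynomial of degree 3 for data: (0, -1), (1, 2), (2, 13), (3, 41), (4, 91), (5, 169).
-55/63 + (-41/378)x + (377/252)x² + (115/108)x³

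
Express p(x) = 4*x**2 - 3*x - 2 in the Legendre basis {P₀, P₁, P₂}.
(-2/3)P₀ + (-3)P₁ + (8/3)P₂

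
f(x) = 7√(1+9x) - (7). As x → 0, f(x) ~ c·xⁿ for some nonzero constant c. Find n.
1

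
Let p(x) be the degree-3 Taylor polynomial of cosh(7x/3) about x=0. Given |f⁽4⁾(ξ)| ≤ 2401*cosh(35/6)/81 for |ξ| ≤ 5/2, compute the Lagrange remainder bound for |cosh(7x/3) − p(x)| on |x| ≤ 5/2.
1500625*cosh(35/6)/31104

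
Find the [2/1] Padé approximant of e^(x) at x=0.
(x**2/6 + 2*x/3 + 1)/(1 - x/3)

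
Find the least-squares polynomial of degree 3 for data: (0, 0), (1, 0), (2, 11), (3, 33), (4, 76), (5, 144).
-13/63 + (-262/189)x + (89/63)x² + (25/27)x³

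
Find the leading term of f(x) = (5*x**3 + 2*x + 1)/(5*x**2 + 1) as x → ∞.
x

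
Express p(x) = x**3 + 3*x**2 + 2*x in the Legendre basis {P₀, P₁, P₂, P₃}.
P₀ + (13/5)P₁ + (2)P₂ + (2/5)P₃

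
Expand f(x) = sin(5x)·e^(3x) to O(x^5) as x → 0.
5*x + 15*x**2 + 5*x**3/3 - 40*x**4 + O(x**5)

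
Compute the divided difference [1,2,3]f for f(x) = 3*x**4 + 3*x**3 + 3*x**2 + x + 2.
96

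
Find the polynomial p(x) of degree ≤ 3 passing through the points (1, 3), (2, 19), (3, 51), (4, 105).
x**3 + 2*x**2 + 3*x - 3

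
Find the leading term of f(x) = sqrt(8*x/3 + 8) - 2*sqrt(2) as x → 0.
sqrt(2)*x/3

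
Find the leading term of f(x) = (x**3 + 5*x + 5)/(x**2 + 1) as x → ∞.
x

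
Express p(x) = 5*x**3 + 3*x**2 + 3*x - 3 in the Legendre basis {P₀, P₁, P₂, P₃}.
(-2)P₀ + (6)P₁ + (2)P₂ + (2)P₃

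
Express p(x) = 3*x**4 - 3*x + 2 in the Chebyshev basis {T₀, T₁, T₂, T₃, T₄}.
(25/8)T₀ + (-3)T₁ + (3/2)T₂ + (3/8)T₄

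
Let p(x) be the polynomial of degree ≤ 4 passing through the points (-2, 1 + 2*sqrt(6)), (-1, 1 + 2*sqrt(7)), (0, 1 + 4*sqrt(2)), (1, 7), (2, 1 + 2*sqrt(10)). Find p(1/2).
-5*sqrt(7)/16 - 5*sqrt(10)/64 + 3*sqrt(6)/64 + 61/16 + 45*sqrt(2)/16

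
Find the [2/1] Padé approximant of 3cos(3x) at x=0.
3 - 27*x**2/2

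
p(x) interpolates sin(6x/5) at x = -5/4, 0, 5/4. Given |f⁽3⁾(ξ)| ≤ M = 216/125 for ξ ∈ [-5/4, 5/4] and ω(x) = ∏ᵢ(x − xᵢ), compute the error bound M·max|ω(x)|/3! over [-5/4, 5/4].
sqrt(3)/8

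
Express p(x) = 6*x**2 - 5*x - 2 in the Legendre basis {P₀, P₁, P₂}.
(-5)P₁ + (4)P₂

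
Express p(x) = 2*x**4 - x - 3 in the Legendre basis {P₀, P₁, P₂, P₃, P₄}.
(-13/5)P₀ - P₁ + (8/7)P₂ + (16/35)P₄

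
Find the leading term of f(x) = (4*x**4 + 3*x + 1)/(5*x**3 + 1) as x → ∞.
4*x/5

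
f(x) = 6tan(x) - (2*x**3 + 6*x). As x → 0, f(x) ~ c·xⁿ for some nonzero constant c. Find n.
5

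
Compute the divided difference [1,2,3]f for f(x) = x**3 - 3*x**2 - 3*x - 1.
3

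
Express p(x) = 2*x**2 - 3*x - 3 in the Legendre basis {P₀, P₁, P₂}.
(-7/3)P₀ + (-3)P₁ + (4/3)P₂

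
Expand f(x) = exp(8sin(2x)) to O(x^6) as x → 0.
1 + 16*x + 128*x**2 + 672*x**3 + 2560*x**4 + 110624*x**5/15 + O(x**6)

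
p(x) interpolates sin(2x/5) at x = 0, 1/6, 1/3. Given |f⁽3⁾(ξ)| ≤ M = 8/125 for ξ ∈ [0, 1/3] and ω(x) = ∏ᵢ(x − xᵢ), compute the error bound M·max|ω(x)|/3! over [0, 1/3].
sqrt(3)/91125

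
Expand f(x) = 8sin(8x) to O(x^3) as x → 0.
64*x + O(x**3)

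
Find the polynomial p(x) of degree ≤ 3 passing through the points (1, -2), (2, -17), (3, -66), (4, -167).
-3*x**3 + x**2 + 3*x - 3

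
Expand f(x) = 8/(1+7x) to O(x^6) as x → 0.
8 - 56*x + 392*x**2 - 2744*x**3 + 19208*x**4 - 134456*x**5 + O(x**6)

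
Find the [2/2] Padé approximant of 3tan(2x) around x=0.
6*x/(1 - 4*x**2/3)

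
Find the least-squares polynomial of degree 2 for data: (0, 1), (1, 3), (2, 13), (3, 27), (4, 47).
5/7 + (6/35)x + (20/7)x²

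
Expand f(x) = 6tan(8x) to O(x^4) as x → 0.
48*x + 1024*x**3 + O(x**4)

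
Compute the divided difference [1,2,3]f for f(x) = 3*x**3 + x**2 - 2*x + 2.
19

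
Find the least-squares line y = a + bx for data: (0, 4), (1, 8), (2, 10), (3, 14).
a = 21/5, b = 16/5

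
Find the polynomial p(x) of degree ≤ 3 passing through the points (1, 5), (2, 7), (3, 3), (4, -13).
-x**3 + 3*x**2 + 3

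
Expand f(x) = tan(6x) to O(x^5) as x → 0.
6*x + 72*x**3 + O(x**5)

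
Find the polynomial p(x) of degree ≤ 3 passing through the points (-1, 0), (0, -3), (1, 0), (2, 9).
3*x**2 - 3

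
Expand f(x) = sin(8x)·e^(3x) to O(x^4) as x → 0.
8*x + 24*x**2 - 148*x**3/3 + O(x**4)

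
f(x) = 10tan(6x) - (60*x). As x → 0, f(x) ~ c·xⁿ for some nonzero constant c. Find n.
3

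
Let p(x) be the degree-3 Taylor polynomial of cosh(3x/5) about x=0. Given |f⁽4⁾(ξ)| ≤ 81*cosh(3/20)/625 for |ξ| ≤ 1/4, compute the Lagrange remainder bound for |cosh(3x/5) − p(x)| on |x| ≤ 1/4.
27*cosh(3/20)/1280000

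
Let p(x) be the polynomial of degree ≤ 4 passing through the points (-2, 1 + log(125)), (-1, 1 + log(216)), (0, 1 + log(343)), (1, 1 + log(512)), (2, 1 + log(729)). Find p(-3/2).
1 + log(864*2**(1/4)*3**(3/64)*5**(105/128)*7**(23/64)/49)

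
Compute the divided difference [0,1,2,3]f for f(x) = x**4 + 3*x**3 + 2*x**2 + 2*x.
9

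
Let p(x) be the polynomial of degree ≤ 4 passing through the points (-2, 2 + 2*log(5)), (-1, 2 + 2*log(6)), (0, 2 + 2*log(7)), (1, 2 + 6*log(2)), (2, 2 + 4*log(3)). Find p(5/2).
2 + log(36756909*sqrt(2)*3**(1/32)*5**(35/64)*7**(29/32)/8388608)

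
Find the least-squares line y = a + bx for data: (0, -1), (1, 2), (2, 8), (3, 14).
a = -19/10, b = 51/10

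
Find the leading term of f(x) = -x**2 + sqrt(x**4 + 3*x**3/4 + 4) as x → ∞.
3*x/8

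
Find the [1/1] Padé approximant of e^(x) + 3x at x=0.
(31*x/8 + 1)/(1 - x/8)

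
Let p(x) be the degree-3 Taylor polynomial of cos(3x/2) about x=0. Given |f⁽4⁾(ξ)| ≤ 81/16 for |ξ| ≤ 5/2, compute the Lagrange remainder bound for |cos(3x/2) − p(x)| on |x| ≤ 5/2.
16875/2048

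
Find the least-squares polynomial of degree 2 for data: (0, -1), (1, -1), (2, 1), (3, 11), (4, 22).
-32/35 + (-97/35)x + (15/7)x²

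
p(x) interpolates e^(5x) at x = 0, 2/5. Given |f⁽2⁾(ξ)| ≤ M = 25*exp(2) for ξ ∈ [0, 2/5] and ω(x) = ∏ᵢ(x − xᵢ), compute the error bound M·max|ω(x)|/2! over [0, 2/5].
exp(2)/2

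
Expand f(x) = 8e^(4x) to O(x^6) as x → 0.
8 + 32*x + 64*x**2 + 256*x**3/3 + 256*x**4/3 + 1024*x**5/15 + O(x**6)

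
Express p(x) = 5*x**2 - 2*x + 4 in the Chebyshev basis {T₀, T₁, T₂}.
(13/2)T₀ + (-2)T₁ + (5/2)T₂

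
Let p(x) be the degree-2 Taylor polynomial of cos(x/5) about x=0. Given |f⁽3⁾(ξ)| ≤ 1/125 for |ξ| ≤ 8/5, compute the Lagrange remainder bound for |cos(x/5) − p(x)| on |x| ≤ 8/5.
256/46875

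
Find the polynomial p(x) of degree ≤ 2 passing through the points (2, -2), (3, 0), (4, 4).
x**2 - 3*x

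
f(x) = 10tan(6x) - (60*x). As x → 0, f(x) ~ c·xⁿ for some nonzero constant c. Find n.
3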